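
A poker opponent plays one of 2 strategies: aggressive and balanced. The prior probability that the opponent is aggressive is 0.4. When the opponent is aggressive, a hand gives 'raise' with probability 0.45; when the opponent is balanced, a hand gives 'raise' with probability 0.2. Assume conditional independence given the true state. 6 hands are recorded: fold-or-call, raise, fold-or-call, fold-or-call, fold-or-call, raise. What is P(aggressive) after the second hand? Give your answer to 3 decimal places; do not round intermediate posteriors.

0.508

After 'fold-or-call': P(aggressive) = 0.55·0.4000 / (0.55·0.4000 + 0.8·0.6000) ≈ 0.3143
After 'raise': P(aggressive) = 0.45·0.3143 / (0.45·0.3143 + 0.2·0.6857) ≈ 0.5077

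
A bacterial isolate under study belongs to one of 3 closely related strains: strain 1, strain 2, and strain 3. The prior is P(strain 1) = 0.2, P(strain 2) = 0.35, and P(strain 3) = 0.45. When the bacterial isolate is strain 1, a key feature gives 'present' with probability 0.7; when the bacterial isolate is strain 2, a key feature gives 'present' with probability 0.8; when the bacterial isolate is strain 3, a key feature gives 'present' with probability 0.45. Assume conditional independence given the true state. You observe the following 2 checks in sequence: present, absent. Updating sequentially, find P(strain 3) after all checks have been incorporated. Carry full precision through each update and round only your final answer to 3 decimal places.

0.532

Apply Bayes' rule sequentially, carrying P(strain 3) forward.
After 'present': normaliser = 0.7·0.2000 + 0.8·0.3500 + 0.45·0.4500; P(strain 1) ≈ 0.2249, P(strain 2) ≈ 0.4498, P(strain 3) ≈ 0.3253
After 'absent': normaliser = 0.3·0.2249 + 0.2·0.4498 + 0.55·0.3253; P(strain 1) ≈ 0.2006, P(strain 2) ≈ 0.2675, P(strain 3) ≈ 0.5319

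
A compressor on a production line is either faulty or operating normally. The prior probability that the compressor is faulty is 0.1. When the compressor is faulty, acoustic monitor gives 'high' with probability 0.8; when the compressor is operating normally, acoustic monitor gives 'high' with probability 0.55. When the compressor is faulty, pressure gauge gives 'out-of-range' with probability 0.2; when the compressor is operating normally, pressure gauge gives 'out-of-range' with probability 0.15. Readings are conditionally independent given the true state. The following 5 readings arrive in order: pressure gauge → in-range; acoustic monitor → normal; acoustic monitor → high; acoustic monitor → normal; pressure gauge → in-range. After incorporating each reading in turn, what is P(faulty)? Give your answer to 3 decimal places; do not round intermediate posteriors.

After pressure gauge='in-range': P(faulty) = 0.8·0.1000 / (0.8·0.1000 + 0.85·0.9000) ≈ 0.0947
After acoustic monitor='normal': P(faulty) = 0.2·0.0947 / (0.2·0.0947 + 0.45·0.9053) ≈ 0.0444
After acoustic monitor='high': P(faulty) = 0.8·0.0444 / (0.8·0.0444 + 0.55·0.9556) ≈ 0.0633
After acoustic monitor='normal': P(faulty) = 0.2·0.0633 / (0.2·0.0633 + 0.45·0.9367) ≈ 0.0292
After pressure gauge='in-range': P(faulty) = 0.8·0.0292 / (0.8·0.0292 + 0.85·0.9708) ≈ 0.0275

0.028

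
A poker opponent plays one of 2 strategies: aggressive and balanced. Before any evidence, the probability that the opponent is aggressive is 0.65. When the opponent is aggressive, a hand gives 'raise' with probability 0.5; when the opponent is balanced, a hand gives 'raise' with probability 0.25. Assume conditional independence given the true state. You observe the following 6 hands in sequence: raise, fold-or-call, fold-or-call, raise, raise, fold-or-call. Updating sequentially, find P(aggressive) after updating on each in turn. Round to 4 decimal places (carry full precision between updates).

After 'raise': P(aggressive) = 0.5·0.6500 / (0.5·0.6500 + 0.25·0.3500) ≈ 0.7879
After 'fold-or-call': P(aggressive) = 0.5·0.7879 / (0.5·0.7879 + 0.75·0.2121) ≈ 0.7123
After 'fold-or-call': P(aggressive) = 0.5·0.7123 / (0.5·0.7123 + 0.75·0.2877) ≈ 0.6228
After 'raise': P(aggressive) = 0.5·0.6228 / (0.5·0.6228 + 0.25·0.3772) ≈ 0.7675
After 'raise': P(aggressive) = 0.5·0.7675 / (0.5·0.7675 + 0.25·0.2325) ≈ 0.8685
After 'fold-or-call': P(aggressive) = 0.5·0.8685 / (0.5·0.8685 + 0.75·0.1315) ≈ 0.8149

0.8149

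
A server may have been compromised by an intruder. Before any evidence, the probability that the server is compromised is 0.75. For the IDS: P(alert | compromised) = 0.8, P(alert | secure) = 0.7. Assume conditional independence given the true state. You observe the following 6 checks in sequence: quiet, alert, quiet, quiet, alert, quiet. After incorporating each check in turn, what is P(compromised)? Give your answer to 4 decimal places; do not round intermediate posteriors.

After 'quiet': P(compromised) = 0.2·0.7500 / (0.2·0.7500 + 0.3·0.2500) ≈ 0.6667
After 'alert': P(compromised) = 0.8·0.6667 / (0.8·0.6667 + 0.7·0.3333) ≈ 0.6957
After 'quiet': P(compromised) = 0.2·0.6957 / (0.2·0.6957 + 0.3·0.3043) ≈ 0.6038
After 'quiet': P(compromised) = 0.2·0.6038 / (0.2·0.6038 + 0.3·0.3962) ≈ 0.5039
After 'alert': P(compromised) = 0.8·0.5039 / (0.8·0.5039 + 0.7·0.4961) ≈ 0.5373
After 'quiet': P(compromised) = 0.2·0.5373 / (0.2·0.5373 + 0.3·0.4627) ≈ 0.4363

0.4363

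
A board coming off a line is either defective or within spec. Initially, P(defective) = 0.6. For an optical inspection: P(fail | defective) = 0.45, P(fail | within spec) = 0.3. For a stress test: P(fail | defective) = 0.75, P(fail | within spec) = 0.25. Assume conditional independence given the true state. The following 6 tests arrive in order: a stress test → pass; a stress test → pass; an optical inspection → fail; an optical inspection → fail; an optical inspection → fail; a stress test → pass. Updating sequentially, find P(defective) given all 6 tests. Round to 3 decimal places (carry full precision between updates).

Each posterior becomes the prior for the next update.
After a stress test='pass': P(defective) = 0.25·0.6000 / (0.25·0.6000 + 0.75·0.4000) ≈ 0.3333
After a stress test='pass': P(defective) = 0.25·0.3333 / (0.25·0.3333 + 0.75·0.6667) ≈ 0.1429
After an optical inspection='fail': P(defective) = 0.45·0.1429 / (0.45·0.1429 + 0.3·0.8571) ≈ 0.2000
After an optical inspection='fail': P(defective) = 0.45·0.2000 / (0.45·0.2000 + 0.3·0.8000) ≈ 0.2727
After an optical inspection='fail': P(defective) = 0.45·0.2727 / (0.45·0.2727 + 0.3·0.7273) ≈ 0.3600
After a stress test='pass': P(defective) = 0.25·0.3600 / (0.25·0.3600 + 0.75·0.6400) ≈ 0.1579

0.158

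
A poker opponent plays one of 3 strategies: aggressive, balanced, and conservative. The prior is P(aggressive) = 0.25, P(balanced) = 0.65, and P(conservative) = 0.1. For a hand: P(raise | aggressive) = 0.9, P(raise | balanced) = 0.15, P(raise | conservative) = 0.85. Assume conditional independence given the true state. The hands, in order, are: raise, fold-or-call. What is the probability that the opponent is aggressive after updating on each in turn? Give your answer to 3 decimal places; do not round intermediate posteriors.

After 'raise': normaliser = 0.9·0.2500 + 0.15·0.6500 + 0.85·0.1000; P(aggressive) ≈ 0.5521, P(balanced) ≈ 0.2393, P(conservative) ≈ 0.2086
After 'fold-or-call': normaliser = 0.1·0.5521 + 0.85·0.2393 + 0.15·0.2086; P(aggressive) ≈ 0.1905, P(balanced) ≈ 0.7016, P(conservative) ≈ 0.1079

0.190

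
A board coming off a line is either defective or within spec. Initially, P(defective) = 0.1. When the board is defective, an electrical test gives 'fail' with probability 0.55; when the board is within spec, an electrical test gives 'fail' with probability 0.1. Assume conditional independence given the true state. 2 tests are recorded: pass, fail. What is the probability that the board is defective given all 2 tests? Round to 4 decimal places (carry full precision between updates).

After 'pass': P(defective) = 0.45·0.1000 / (0.45·0.1000 + 0.9·0.9000) ≈ 0.0526
After 'fail': P(defective) = 0.55·0.0526 / (0.55·0.0526 + 0.1·0.9474) ≈ 0.2340

0.2340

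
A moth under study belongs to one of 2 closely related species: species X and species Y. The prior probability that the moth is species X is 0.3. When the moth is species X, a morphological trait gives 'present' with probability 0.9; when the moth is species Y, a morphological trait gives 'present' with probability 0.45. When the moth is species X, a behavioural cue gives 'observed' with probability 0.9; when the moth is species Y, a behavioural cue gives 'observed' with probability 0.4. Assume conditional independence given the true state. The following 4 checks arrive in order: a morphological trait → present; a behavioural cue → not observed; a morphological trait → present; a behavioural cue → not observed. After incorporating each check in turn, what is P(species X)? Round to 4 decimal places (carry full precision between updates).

0.0455

After a morphological trait='present': P(species X) = 0.9·0.3000 / (0.9·0.3000 + 0.45·0.7000) ≈ 0.4615
After a behavioural cue='not observed': P(species X) = 0.1·0.4615 / (0.1·0.4615 + 0.6·0.5385) ≈ 0.1250
After a morphological trait='present': P(species X) = 0.9·0.1250 / (0.9·0.1250 + 0.45·0.8750) ≈ 0.2222
After a behavioural cue='not observed': P(species X) = 0.1·0.2222 / (0.1·0.2222 + 0.6·0.7778) ≈ 0.0455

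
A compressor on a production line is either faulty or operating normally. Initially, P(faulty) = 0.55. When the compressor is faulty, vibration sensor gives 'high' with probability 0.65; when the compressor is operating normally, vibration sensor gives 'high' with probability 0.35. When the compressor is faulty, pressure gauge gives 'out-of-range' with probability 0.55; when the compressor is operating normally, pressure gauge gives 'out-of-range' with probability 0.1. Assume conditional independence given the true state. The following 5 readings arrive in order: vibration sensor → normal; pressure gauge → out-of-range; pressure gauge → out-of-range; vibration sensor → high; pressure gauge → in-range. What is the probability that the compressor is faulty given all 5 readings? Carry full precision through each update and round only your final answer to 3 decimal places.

0.949

After vibration sensor='normal': P(faulty) = 0.35·0.5500 / (0.35·0.5500 + 0.65·0.4500) ≈ 0.3969
After pressure gauge='out-of-range': P(faulty) = 0.55·0.3969 / (0.55·0.3969 + 0.1·0.6031) ≈ 0.7835
After pressure gauge='out-of-range': P(faulty) = 0.55·0.7835 / (0.55·0.7835 + 0.1·0.2165) ≈ 0.9522
After vibration sensor='high': P(faulty) = 0.65·0.9522 / (0.65·0.9522 + 0.35·0.0478) ≈ 0.9737
After pressure gauge='in-range': P(faulty) = 0.45·0.9737 / (0.45·0.9737 + 0.9·0.0263) ≈ 0.9487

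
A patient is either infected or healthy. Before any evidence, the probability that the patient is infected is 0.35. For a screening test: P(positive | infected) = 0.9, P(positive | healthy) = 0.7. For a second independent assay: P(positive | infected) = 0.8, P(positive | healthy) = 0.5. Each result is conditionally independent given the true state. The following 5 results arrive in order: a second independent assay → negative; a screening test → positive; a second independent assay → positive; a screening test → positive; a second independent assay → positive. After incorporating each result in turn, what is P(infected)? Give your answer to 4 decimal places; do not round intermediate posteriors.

0.4768

After a second independent assay='negative': P(infected) = 0.2·0.3500 / (0.2·0.3500 + 0.5·0.6500) ≈ 0.1772
After a screening test='positive': P(infected) = 0.9·0.1772 / (0.9·0.1772 + 0.7·0.8228) ≈ 0.2169
After a second independent assay='positive': P(infected) = 0.8·0.2169 / (0.8·0.2169 + 0.5·0.7831) ≈ 0.3070
After a screening test='positive': P(infected) = 0.9·0.3070 / (0.9·0.3070 + 0.7·0.6930) ≈ 0.3629
After a second independent assay='positive': P(infected) = 0.8·0.3629 / (0.8·0.3629 + 0.5·0.6371) ≈ 0.4768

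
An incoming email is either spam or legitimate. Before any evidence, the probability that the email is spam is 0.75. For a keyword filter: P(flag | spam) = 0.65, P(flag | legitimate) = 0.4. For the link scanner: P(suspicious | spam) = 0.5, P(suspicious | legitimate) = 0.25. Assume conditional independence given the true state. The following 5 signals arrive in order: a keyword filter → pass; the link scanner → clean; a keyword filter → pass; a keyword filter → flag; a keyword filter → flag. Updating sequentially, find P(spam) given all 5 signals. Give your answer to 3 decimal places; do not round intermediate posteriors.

0.642

After a keyword filter='pass': P(spam) = 0.35·0.7500 / (0.35·0.7500 + 0.6·0.2500) ≈ 0.6364
After the link scanner='clean': P(spam) = 0.5·0.6364 / (0.5·0.6364 + 0.75·0.3636) ≈ 0.5385
After a keyword filter='pass': P(spam) = 0.35·0.5385 / (0.35·0.5385 + 0.6·0.4615) ≈ 0.4050
After a keyword filter='flag': P(spam) = 0.65·0.4050 / (0.65·0.4050 + 0.4·0.5950) ≈ 0.5251
After a keyword filter='flag': P(spam) = 0.65·0.5251 / (0.65·0.5251 + 0.4·0.4749) ≈ 0.6425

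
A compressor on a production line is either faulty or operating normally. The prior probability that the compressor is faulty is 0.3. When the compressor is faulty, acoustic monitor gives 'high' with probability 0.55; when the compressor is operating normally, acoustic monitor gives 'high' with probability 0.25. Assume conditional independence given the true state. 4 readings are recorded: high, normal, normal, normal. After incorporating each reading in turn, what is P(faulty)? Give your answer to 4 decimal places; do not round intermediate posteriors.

0.1692

After 'high': P(faulty) = 0.55·0.3000 / (0.55·0.3000 + 0.25·0.7000) ≈ 0.4853
After 'normal': P(faulty) = 0.45·0.4853 / (0.45·0.4853 + 0.75·0.5147) ≈ 0.3613
After 'normal': P(faulty) = 0.45·0.3613 / (0.45·0.3613 + 0.75·0.6387) ≈ 0.2534
After 'normal': P(faulty) = 0.45·0.2534 / (0.45·0.2534 + 0.75·0.7466) ≈ 0.1692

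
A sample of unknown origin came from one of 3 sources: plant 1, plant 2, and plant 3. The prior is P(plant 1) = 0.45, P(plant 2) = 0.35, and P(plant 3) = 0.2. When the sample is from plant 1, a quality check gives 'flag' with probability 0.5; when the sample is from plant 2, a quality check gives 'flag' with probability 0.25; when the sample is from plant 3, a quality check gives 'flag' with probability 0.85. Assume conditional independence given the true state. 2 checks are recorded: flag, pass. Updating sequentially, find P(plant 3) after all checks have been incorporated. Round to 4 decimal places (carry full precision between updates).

0.1252

After 'flag': normaliser = 0.5·0.4500 + 0.25·0.3500 + 0.85·0.2000; P(plant 1) ≈ 0.4663, P(plant 2) ≈ 0.1813, P(plant 3) ≈ 0.3523
After 'pass': normaliser = 0.5·0.4663 + 0.75·0.1813 + 0.15·0.3523; P(plant 1) ≈ 0.5525, P(plant 2) ≈ 0.3223, P(plant 3) ≈ 0.1252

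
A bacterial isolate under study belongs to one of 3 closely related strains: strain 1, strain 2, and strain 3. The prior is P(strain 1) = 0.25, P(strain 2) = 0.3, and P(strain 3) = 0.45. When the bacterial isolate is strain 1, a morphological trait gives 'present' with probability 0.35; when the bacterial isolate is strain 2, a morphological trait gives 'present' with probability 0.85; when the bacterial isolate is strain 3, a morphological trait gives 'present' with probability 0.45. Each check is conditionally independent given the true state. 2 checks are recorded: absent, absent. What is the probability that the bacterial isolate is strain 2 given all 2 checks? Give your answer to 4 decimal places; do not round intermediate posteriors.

After 'absent': normaliser = 0.65·0.2500 + 0.15·0.3000 + 0.55·0.4500; P(strain 1) ≈ 0.3571, P(strain 2) ≈ 0.0989, P(strain 3) ≈ 0.5440
After 'absent': normaliser = 0.65·0.3571 + 0.15·0.0989 + 0.55·0.5440; P(strain 1) ≈ 0.4251, P(strain 2) ≈ 0.0272, P(strain 3) ≈ 0.5478

0.0272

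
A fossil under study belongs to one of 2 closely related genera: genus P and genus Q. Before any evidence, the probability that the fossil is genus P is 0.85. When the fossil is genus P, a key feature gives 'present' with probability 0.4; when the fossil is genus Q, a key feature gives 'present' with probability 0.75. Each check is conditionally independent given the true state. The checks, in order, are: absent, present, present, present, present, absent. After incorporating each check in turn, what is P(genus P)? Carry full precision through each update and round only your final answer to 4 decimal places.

After 'absent': P(genus P) = 0.6·0.8500 / (0.6·0.8500 + 0.25·0.1500) ≈ 0.9315
After 'present': P(genus P) = 0.4·0.9315 / (0.4·0.9315 + 0.75·0.0685) ≈ 0.8788
After 'present': P(genus P) = 0.4·0.8788 / (0.4·0.8788 + 0.75·0.1212) ≈ 0.7946
After 'present': P(genus P) = 0.4·0.7946 / (0.4·0.7946 + 0.75·0.2054) ≈ 0.6735
After 'present': P(genus P) = 0.4·0.6735 / (0.4·0.6735 + 0.75·0.3265) ≈ 0.5239
After 'absent': P(genus P) = 0.6·0.5239 / (0.6·0.5239 + 0.25·0.4761) ≈ 0.7253

0.7253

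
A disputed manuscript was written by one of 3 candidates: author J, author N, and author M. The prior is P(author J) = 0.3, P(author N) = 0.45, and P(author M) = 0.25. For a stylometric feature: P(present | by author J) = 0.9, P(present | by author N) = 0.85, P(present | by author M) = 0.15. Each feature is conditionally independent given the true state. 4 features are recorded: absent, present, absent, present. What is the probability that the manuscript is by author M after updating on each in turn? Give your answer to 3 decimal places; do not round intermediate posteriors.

Each posterior becomes the prior for the next update.
After 'absent': normaliser = 0.1·0.3000 + 0.15·0.4500 + 0.85·0.2500; P(author J) ≈ 0.0968, P(author N) ≈ 0.2177, P(author M) ≈ 0.6855
After 'present': normaliser = 0.9·0.0968 + 0.85·0.2177 + 0.15·0.6855; P(author J) ≈ 0.2323, P(author N) ≈ 0.4935, P(author M) ≈ 0.2742
After 'absent': normaliser = 0.1·0.2323 + 0.15·0.4935 + 0.85·0.2742; P(author J) ≈ 0.0703, P(author N) ≈ 0.2241, P(author M) ≈ 0.7056
After 'present': normaliser = 0.9·0.0703 + 0.85·0.2241 + 0.15·0.7056; P(author J) ≈ 0.1760, P(author N) ≈ 0.5297, P(author M) ≈ 0.2943

0.294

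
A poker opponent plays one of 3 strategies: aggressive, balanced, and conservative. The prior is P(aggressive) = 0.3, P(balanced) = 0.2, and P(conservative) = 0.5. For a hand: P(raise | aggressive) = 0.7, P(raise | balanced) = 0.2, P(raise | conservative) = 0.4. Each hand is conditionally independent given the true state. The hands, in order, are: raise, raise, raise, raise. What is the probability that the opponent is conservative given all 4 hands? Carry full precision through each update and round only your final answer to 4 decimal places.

0.1503

After 'raise': normaliser = 0.7·0.3000 + 0.2·0.2000 + 0.4·0.5000; P(aggressive) ≈ 0.4667, P(balanced) ≈ 0.0889, P(conservative) ≈ 0.4444
After 'raise': normaliser = 0.7·0.4667 + 0.2·0.0889 + 0.4·0.4444; P(aggressive) ≈ 0.6255, P(balanced) ≈ 0.0340, P(conservative) ≈ 0.3404
After 'raise': normaliser = 0.7·0.6255 + 0.2·0.0340 + 0.4·0.3404; P(aggressive) ≈ 0.7538, P(balanced) ≈ 0.0117, P(conservative) ≈ 0.2344
After 'raise': normaliser = 0.7·0.7538 + 0.2·0.0117 + 0.4·0.2344; P(aggressive) ≈ 0.8459, P(balanced) ≈ 0.0038, P(conservative) ≈ 0.1503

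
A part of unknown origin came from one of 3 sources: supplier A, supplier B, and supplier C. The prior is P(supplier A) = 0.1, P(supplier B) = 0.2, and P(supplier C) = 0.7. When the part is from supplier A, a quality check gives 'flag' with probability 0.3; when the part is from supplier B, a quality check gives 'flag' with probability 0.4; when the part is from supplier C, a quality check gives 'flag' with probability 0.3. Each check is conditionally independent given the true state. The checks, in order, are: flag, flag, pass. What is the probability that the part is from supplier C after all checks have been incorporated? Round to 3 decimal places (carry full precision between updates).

0.634

Apply Bayes' rule sequentially, carrying P(supplier C) forward.
After 'flag': normaliser = 0.3·0.1000 + 0.4·0.2000 + 0.3·0.7000; P(supplier A) ≈ 0.0938, P(supplier B) ≈ 0.2500, P(supplier C) ≈ 0.6562
After 'flag': normaliser = 0.3·0.0938 + 0.4·0.2500 + 0.3·0.6562; P(supplier A) ≈ 0.0865, P(supplier B) ≈ 0.3077, P(supplier C) ≈ 0.6058
After 'pass': normaliser = 0.7·0.0865 + 0.6·0.3077 + 0.7·0.6058; P(supplier A) ≈ 0.0905, P(supplier B) ≈ 0.2759, P(supplier C) ≈ 0.6336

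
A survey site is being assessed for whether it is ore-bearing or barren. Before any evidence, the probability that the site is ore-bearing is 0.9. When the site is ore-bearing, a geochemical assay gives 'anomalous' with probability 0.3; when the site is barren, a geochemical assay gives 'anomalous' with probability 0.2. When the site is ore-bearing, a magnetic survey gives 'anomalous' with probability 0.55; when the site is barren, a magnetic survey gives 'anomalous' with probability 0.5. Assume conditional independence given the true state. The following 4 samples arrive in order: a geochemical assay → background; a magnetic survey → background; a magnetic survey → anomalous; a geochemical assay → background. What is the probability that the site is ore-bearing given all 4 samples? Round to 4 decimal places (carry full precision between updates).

After a geochemical assay='background': P(ore) = 0.7·0.9000 / (0.7·0.9000 + 0.8·0.1000) ≈ 0.8873
After a magnetic survey='background': P(ore) = 0.45·0.8873 / (0.45·0.8873 + 0.5·0.1127) ≈ 0.8764
After a magnetic survey='anomalous': P(ore) = 0.55·0.8764 / (0.55·0.8764 + 0.5·0.1236) ≈ 0.8863
After a geochemical assay='background': P(ore) = 0.7·0.8863 / (0.7·0.8863 + 0.8·0.1137) ≈ 0.8722

0.8722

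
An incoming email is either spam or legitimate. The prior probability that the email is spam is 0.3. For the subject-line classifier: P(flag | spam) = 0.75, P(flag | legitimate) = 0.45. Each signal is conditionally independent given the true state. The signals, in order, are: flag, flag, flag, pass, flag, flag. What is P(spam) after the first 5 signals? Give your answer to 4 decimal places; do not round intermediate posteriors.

0.6005

Apply Bayes' rule sequentially, carrying P(spam) forward.
After 'flag': P(spam) = 0.75·0.3000 / (0.75·0.3000 + 0.45·0.7000) ≈ 0.4167
After 'flag': P(spam) = 0.75·0.4167 / (0.75·0.4167 + 0.45·0.5833) ≈ 0.5435
After 'flag': P(spam) = 0.75·0.5435 / (0.75·0.5435 + 0.45·0.4565) ≈ 0.6649
After 'pass': P(spam) = 0.25·0.6649 / (0.25·0.6649 + 0.55·0.3351) ≈ 0.4742
After 'flag': P(spam) = 0.75·0.4742 / (0.75·0.4742 + 0.45·0.5258) ≈ 0.6005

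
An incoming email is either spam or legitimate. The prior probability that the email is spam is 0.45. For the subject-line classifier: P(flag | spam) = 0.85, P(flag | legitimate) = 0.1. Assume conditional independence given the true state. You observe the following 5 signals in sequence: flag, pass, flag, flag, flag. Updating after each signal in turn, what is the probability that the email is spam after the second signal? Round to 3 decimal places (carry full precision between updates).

After 'flag': P(spam) = 0.85·0.4500 / (0.85·0.4500 + 0.1·0.5500) ≈ 0.8743
After 'pass': P(spam) = 0.15·0.8743 / (0.15·0.8743 + 0.9·0.1257) ≈ 0.5368

0.537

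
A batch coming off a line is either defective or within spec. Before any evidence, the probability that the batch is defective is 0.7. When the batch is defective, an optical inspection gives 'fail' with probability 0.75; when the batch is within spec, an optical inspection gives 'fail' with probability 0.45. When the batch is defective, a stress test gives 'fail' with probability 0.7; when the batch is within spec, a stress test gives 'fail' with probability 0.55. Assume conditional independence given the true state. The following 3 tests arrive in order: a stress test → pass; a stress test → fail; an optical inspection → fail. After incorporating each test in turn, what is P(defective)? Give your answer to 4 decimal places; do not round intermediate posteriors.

0.7674

After a stress test='pass': P(defective) = 0.3·0.7000 / (0.3·0.7000 + 0.45·0.3000) ≈ 0.6087
After a stress test='fail': P(defective) = 0.7·0.6087 / (0.7·0.6087 + 0.55·0.3913) ≈ 0.6644
After an optical inspection='fail': P(defective) = 0.75·0.6644 / (0.75·0.6644 + 0.45·0.3356) ≈ 0.7674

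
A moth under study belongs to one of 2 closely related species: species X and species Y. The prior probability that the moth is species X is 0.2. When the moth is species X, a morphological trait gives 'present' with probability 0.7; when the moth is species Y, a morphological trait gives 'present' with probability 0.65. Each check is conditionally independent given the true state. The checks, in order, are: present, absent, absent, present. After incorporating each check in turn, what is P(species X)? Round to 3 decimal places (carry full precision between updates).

Each posterior becomes the prior for the next update.
After 'present': P(species X) = 0.7·0.2000 / (0.7·0.2000 + 0.65·0.8000) ≈ 0.2121
After 'absent': P(species X) = 0.3·0.2121 / (0.3·0.2121 + 0.35·0.7879) ≈ 0.1875
After 'absent': P(species X) = 0.3·0.1875 / (0.3·0.1875 + 0.35·0.8125) ≈ 0.1651
After 'present': P(species X) = 0.7·0.1651 / (0.7·0.1651 + 0.65·0.8349) ≈ 0.1756

0.176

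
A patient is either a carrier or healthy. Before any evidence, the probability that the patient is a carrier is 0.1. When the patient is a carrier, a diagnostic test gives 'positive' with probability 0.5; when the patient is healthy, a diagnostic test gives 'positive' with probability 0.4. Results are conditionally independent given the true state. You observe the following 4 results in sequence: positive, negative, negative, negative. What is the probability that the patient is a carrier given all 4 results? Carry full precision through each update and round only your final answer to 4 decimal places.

After 'positive': P(carrier) = 0.5·0.1000 / (0.5·0.1000 + 0.4·0.9000) ≈ 0.1220
After 'negative': P(carrier) = 0.5·0.1220 / (0.5·0.1220 + 0.6·0.8780) ≈ 0.1037
After 'negative': P(carrier) = 0.5·0.1037 / (0.5·0.1037 + 0.6·0.8963) ≈ 0.0880
After 'negative': P(carrier) = 0.5·0.0880 / (0.5·0.0880 + 0.6·0.9120) ≈ 0.0744

0.0744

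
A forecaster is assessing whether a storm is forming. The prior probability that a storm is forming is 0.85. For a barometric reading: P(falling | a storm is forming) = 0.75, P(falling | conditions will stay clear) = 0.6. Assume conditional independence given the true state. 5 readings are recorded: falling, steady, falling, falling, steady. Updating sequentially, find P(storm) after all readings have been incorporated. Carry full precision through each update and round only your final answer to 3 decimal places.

0.812

After 'falling': P(storm) = 0.75·0.8500 / (0.75·0.8500 + 0.6·0.1500) ≈ 0.8763
After 'steady': P(storm) = 0.25·0.8763 / (0.25·0.8763 + 0.4·0.1237) ≈ 0.8157
After 'falling': P(storm) = 0.75·0.8157 / (0.75·0.8157 + 0.6·0.1843) ≈ 0.8470
After 'falling': P(storm) = 0.75·0.8470 / (0.75·0.8470 + 0.6·0.1530) ≈ 0.8737
After 'steady': P(storm) = 0.25·0.8737 / (0.25·0.8737 + 0.4·0.1263) ≈ 0.8121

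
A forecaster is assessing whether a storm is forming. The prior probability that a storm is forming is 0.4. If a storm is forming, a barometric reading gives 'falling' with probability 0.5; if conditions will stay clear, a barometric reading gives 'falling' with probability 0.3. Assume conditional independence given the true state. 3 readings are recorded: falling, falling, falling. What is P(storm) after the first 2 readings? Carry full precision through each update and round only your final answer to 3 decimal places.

0.649

After 'falling': P(storm) = 0.5·0.4000 / (0.5·0.4000 + 0.3·0.6000) ≈ 0.5263
After 'falling': P(storm) = 0.5·0.5263 / (0.5·0.5263 + 0.3·0.4737) ≈ 0.6494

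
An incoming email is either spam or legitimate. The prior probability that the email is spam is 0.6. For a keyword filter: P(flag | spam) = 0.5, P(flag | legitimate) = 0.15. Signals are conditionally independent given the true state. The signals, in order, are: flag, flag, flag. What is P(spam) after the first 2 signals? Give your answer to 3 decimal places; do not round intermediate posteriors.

After 'flag': P(spam) = 0.5·0.6000 / (0.5·0.6000 + 0.15·0.4000) ≈ 0.8333
After 'flag': P(spam) = 0.5·0.8333 / (0.5·0.8333 + 0.15·0.1667) ≈ 0.9434

0.943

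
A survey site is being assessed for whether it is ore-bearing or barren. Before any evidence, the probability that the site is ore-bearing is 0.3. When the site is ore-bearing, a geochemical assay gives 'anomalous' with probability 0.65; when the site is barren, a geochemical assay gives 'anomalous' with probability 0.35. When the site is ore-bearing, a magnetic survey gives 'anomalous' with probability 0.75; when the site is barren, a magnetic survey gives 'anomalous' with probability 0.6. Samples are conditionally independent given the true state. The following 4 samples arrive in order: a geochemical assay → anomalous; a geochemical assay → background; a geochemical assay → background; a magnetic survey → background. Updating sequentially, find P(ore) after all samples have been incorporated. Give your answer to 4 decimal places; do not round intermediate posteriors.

0.1261

After a geochemical assay='anomalous': P(ore) = 0.65·0.3000 / (0.65·0.3000 + 0.35·0.7000) ≈ 0.4432
After a geochemical assay='background': P(ore) = 0.35·0.4432 / (0.35·0.4432 + 0.65·0.5568) ≈ 0.3000
After a geochemical assay='background': P(ore) = 0.35·0.3000 / (0.35·0.3000 + 0.65·0.7000) ≈ 0.1875
After a magnetic survey='background': P(ore) = 0.25·0.1875 / (0.25·0.1875 + 0.4·0.8125) ≈ 0.1261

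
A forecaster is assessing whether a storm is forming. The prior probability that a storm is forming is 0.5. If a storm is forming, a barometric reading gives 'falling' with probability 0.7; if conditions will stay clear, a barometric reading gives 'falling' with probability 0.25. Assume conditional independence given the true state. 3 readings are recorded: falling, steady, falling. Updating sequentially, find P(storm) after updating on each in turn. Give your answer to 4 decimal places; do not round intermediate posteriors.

0.7582

After 'falling': P(storm) = 0.7·0.5000 / (0.7·0.5000 + 0.25·0.5000) ≈ 0.7368
After 'steady': P(storm) = 0.3·0.7368 / (0.3·0.7368 + 0.75·0.2632) ≈ 0.5283
After 'falling': P(storm) = 0.7·0.5283 / (0.7·0.5283 + 0.25·0.4717) ≈ 0.7582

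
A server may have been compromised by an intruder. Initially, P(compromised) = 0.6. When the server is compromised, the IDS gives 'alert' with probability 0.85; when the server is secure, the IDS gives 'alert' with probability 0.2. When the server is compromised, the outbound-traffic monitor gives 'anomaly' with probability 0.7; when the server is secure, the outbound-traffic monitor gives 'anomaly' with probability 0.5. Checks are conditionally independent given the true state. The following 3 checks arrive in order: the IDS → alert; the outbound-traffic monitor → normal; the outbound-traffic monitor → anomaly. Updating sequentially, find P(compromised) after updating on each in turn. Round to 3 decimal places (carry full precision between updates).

After the IDS='alert': P(compromised) = 0.85·0.6000 / (0.85·0.6000 + 0.2·0.4000) ≈ 0.8644
After the outbound-traffic monitor='normal': P(compromised) = 0.3·0.8644 / (0.3·0.8644 + 0.5·0.1356) ≈ 0.7927
After the outbound-traffic monitor='anomaly': P(compromised) = 0.7·0.7927 / (0.7·0.7927 + 0.5·0.2073) ≈ 0.8426

0.843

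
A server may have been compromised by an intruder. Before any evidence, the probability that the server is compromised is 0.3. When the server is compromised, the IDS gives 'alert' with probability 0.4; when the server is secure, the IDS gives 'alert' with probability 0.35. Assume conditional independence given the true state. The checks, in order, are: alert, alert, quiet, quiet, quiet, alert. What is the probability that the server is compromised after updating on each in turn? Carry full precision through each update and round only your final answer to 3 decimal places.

Apply Bayes' rule sequentially, carrying P(compromised) forward.
After 'alert': P(compromised) = 0.4·0.3000 / (0.4·0.3000 + 0.35·0.7000) ≈ 0.3288
After 'alert': P(compromised) = 0.4·0.3288 / (0.4·0.3288 + 0.35·0.6712) ≈ 0.3589
After 'quiet': P(compromised) = 0.6·0.3589 / (0.6·0.3589 + 0.65·0.6411) ≈ 0.3407
After 'quiet': P(compromised) = 0.6·0.3407 / (0.6·0.3407 + 0.65·0.6593) ≈ 0.3229
After 'quiet': P(compromised) = 0.6·0.3229 / (0.6·0.3229 + 0.65·0.6771) ≈ 0.3057
After 'alert': P(compromised) = 0.4·0.3057 / (0.4·0.3057 + 0.35·0.6943) ≈ 0.3347

0.335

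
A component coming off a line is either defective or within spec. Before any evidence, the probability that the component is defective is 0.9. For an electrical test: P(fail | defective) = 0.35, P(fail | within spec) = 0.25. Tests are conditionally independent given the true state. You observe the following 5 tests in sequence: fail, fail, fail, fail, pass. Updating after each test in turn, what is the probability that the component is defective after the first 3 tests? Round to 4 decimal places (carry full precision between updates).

After 'fail': P(defective) = 0.35·0.9000 / (0.35·0.9000 + 0.25·0.1000) ≈ 0.9265
After 'fail': P(defective) = 0.35·0.9265 / (0.35·0.9265 + 0.25·0.0735) ≈ 0.9464
After 'fail': P(defective) = 0.35·0.9464 / (0.35·0.9464 + 0.25·0.0536) ≈ 0.9611

0.9611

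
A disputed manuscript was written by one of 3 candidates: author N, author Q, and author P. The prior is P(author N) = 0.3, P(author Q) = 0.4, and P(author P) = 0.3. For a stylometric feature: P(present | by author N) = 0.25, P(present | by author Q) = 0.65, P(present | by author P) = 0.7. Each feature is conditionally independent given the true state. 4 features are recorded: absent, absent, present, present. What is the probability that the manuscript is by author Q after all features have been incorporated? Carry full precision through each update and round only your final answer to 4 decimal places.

0.4654

After 'absent': normaliser = 0.75·0.3000 + 0.35·0.4000 + 0.3·0.3000; P(author N) ≈ 0.4945, P(author Q) ≈ 0.3077, P(author P) ≈ 0.1978
After 'absent': normaliser = 0.75·0.4945 + 0.35·0.3077 + 0.3·0.1978; P(author N) ≈ 0.6895, P(author Q) ≈ 0.2002, P(author P) ≈ 0.1103
After 'present': normaliser = 0.25·0.6895 + 0.65·0.2002 + 0.7·0.1103; P(author N) ≈ 0.4539, P(author Q) ≈ 0.3427, P(author P) ≈ 0.2034
After 'present': normaliser = 0.25·0.4539 + 0.65·0.3427 + 0.7·0.2034; P(author N) ≈ 0.2371, P(author Q) ≈ 0.4654, P(author P) ≈ 0.2974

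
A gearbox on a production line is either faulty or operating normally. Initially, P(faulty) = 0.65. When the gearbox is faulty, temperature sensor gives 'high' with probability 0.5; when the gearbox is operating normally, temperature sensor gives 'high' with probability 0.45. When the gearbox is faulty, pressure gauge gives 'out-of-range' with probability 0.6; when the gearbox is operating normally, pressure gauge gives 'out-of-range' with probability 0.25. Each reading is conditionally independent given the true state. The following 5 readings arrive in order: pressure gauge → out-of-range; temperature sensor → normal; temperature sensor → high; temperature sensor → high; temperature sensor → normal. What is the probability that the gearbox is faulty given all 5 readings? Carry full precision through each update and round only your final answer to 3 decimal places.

After pressure gauge='out-of-range': P(faulty) = 0.6·0.6500 / (0.6·0.6500 + 0.25·0.3500) ≈ 0.8168
After temperature sensor='normal': P(faulty) = 0.5·0.8168 / (0.5·0.8168 + 0.55·0.1832) ≈ 0.8021
After temperature sensor='high': P(faulty) = 0.5·0.8021 / (0.5·0.8021 + 0.45·0.1979) ≈ 0.8183
After temperature sensor='high': P(faulty) = 0.5·0.8183 / (0.5·0.8183 + 0.45·0.1817) ≈ 0.8334
After temperature sensor='normal': P(faulty) = 0.5·0.8334 / (0.5·0.8334 + 0.55·0.1666) ≈ 0.8197

0.820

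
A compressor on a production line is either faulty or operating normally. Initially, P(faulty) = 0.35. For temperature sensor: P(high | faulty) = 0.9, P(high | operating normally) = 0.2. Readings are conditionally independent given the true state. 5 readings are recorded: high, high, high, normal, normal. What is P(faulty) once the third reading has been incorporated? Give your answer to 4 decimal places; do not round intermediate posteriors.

0.9800

After 'high': P(faulty) = 0.9·0.3500 / (0.9·0.3500 + 0.2·0.6500) ≈ 0.7079
After 'high': P(faulty) = 0.9·0.7079 / (0.9·0.7079 + 0.2·0.2921) ≈ 0.9160
After 'high': P(faulty) = 0.9·0.9160 / (0.9·0.9160 + 0.2·0.0840) ≈ 0.9800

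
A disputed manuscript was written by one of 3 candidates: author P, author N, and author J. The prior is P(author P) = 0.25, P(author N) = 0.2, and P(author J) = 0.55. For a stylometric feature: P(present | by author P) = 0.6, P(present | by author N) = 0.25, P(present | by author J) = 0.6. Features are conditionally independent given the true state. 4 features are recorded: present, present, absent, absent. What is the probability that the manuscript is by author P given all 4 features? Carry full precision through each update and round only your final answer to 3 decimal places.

After 'present': normaliser = 0.6·0.2500 + 0.25·0.2000 + 0.6·0.5500; P(author P) ≈ 0.2830, P(author N) ≈ 0.0943, P(author J) ≈ 0.6226
After 'present': normaliser = 0.6·0.2830 + 0.25·0.0943 + 0.6·0.6226; P(author P) ≈ 0.2995, P(author N) ≈ 0.0416, P(author J) ≈ 0.6589
After 'absent': normaliser = 0.4·0.2995 + 0.75·0.0416 + 0.4·0.6589; P(author P) ≈ 0.2890, P(author N) ≈ 0.0753, P(author J) ≈ 0.6358
After 'absent': normaliser = 0.4·0.2890 + 0.75·0.0753 + 0.4·0.6358; P(author P) ≈ 0.2711, P(author N) ≈ 0.1324, P(author J) ≈ 0.5965

0.271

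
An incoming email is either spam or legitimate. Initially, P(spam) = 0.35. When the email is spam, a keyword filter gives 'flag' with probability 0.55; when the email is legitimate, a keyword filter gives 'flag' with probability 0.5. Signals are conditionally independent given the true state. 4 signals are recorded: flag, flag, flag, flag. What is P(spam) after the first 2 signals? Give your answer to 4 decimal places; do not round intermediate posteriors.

0.3945

After 'flag': P(spam) = 0.55·0.3500 / (0.55·0.3500 + 0.5·0.6500) ≈ 0.3720
After 'flag': P(spam) = 0.55·0.3720 / (0.55·0.3720 + 0.5·0.6280) ≈ 0.3945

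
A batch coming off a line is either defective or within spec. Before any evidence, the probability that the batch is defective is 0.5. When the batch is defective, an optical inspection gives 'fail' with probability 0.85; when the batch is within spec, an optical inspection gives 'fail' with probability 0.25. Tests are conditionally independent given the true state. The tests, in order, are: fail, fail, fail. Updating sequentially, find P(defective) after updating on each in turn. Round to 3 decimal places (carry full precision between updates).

After 'fail': P(defective) = 0.85·0.5000 / (0.85·0.5000 + 0.25·0.5000) ≈ 0.7727
After 'fail': P(defective) = 0.85·0.7727 / (0.85·0.7727 + 0.25·0.2273) ≈ 0.9204
After 'fail': P(defective) = 0.85·0.9204 / (0.85·0.9204 + 0.25·0.0796) ≈ 0.9752

0.975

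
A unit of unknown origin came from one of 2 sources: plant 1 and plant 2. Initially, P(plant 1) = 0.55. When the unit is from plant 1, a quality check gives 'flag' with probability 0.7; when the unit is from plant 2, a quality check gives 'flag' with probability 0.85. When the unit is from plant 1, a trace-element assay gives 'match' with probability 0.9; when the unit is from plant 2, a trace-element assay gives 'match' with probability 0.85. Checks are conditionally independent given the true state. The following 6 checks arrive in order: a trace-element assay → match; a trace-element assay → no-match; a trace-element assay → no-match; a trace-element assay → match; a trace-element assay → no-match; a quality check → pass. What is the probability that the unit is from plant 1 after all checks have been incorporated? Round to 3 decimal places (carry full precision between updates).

After a trace-element assay='match': P(plant 1) = 0.9·0.5500 / (0.9·0.5500 + 0.85·0.4500) ≈ 0.5641
After a trace-element assay='no-match': P(plant 1) = 0.1·0.5641 / (0.1·0.5641 + 0.15·0.4359) ≈ 0.4632
After a trace-element assay='no-match': P(plant 1) = 0.1·0.4632 / (0.1·0.4632 + 0.15·0.5368) ≈ 0.3651
After a trace-element assay='match': P(plant 1) = 0.9·0.3651 / (0.9·0.3651 + 0.85·0.6349) ≈ 0.3785
After a trace-element assay='no-match': P(plant 1) = 0.1·0.3785 / (0.1·0.3785 + 0.15·0.6215) ≈ 0.2888
After a quality check='pass': P(plant 1) = 0.3·0.2888 / (0.3·0.2888 + 0.15·0.7112) ≈ 0.4481

0.448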